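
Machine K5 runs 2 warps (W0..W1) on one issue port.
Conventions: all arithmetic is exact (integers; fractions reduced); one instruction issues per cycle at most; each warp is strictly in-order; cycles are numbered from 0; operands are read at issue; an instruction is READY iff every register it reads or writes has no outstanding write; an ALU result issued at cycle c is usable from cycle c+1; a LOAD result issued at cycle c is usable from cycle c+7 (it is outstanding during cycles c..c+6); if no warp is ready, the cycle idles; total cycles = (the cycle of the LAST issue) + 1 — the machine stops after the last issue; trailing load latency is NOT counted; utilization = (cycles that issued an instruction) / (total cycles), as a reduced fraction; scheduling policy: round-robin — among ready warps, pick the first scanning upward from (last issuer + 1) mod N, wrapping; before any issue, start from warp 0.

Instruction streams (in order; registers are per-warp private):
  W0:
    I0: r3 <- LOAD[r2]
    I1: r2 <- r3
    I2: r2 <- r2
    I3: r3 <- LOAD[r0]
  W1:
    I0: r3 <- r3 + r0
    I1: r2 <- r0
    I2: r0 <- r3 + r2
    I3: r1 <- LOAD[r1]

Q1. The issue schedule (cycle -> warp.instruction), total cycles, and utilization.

cycle 0: W0.I0
cycle 1: W1.I0
cycle 2: W1.I1
cycle 3: W1.I2
cycle 4: W1.I3
cycle 5: idle
cycle 6: idle
cycle 7: W0.I1
cycle 8: W0.I2
cycle 9: W0.I3

Answer: 10 cycles, utilization 4/5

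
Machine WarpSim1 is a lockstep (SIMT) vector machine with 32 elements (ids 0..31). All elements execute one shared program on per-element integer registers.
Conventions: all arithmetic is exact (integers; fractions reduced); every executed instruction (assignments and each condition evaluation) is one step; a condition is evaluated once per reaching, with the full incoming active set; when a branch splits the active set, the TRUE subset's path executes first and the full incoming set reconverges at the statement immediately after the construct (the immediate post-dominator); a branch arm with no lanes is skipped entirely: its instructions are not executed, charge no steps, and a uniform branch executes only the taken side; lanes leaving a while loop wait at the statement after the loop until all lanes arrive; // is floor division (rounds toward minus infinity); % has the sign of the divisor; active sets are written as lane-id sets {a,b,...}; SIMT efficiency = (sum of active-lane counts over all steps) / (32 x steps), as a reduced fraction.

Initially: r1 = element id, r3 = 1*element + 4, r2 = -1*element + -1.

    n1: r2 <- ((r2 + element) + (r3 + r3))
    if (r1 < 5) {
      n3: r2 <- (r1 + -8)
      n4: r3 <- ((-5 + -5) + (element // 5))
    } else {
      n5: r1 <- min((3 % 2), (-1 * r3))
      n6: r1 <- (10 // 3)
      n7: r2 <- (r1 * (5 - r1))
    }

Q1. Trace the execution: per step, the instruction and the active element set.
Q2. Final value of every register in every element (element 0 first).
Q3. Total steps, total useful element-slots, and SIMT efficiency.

step 0: r2 <- ((r2 + element) + (r3 + r3)) {0,1,2,3,4,5,6,7,8,9,10,11,12,13,14,15,16,17,18,19,20,21,22,23,24,25,26,27,28,29,30,31}
step 1: eval (r1 < 5)                {0,1,2,3,4,5,6,7,8,9,10,11,12,13,14,15,16,17,18,19,20,21,22,23,24,25,26,27,28,29,30,31}
step 2: r2 <- (r1 + -8)              {0,1,2,3,4}
step 3: r3 <- ((-5 + -5) + (element // 5)) {0,1,2,3,4}
step 4: r1 <- min((3 % 2), (-1 * r3)) {5,6,7,8,9,10,11,12,13,14,15,16,17,18,19,20,21,22,23,24,25,26,27,28,29,30,31}
step 5: r1 <- (10 // 3)              {5,6,7,8,9,10,11,12,13,14,15,16,17,18,19,20,21,22,23,24,25,26,27,28,29,30,31}
step 6: r2 <- (r1 * (5 - r1))        {5,6,7,8,9,10,11,12,13,14,15,16,17,18,19,20,21,22,23,24,25,26,27,28,29,30,31}

Answer: 7 steps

r1: 0,1,2,3,4,3,3,3,3,3,3,3,3,3,3,3,3,3,3,3,3,3,3,3,3,3,3,3,3,3,3,3
r3: -10,-10,-10,-10,-10,9,10,11,12,13,14,15,16,17,18,19,20,21,22,23,24,25,26,27,28,29,30,31,32,33,34,35
r2: -8,-7,-6,-5,-4,6,6,6,6,6,6,6,6,6,6,6,6,6,6,6,6,6,6,6,6,6,6,6,6,6,6,6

steps = 7; useful = 155; efficiency = 155/224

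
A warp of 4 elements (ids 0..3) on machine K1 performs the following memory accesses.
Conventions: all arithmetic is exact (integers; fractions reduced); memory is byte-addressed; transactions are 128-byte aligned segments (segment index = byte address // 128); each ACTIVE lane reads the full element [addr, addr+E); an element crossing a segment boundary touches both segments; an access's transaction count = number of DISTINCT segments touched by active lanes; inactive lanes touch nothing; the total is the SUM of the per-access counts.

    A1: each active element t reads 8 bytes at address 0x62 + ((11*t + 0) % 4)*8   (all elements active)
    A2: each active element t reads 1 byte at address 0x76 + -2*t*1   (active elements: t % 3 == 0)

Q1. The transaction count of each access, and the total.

A1: 2 transactions
A2: 1 transaction

Answer: 2,1; total 3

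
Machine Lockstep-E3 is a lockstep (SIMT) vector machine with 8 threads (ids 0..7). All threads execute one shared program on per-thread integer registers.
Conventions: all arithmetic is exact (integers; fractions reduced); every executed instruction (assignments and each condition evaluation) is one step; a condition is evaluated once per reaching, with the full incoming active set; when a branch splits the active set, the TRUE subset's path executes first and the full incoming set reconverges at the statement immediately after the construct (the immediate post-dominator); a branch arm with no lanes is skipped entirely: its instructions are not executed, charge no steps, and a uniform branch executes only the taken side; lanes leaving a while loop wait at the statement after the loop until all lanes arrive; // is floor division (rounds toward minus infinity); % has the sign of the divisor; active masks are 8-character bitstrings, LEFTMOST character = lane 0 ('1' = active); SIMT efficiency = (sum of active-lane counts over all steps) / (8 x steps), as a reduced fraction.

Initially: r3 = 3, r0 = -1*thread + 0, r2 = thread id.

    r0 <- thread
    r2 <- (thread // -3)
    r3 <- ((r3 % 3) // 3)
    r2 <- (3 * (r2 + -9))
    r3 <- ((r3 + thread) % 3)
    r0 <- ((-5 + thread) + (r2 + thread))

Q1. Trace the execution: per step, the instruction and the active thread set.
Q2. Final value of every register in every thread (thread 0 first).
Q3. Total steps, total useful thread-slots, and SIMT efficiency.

step 0: r0 <- thread                 11111111
step 1: r2 <- (thread // -3)         11111111
step 2: r3 <- ((r3 % 3) // 3)        11111111
step 3: r2 <- (3 * (r2 + -9))        11111111
step 4: r3 <- ((r3 + thread) % 3)    11111111
step 5: r0 <- ((-5 + thread) + (r2 + thread)) 11111111

Answer: 6 steps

r3: 0,1,2,0,1,2,0,1
r0: -32,-33,-31,-29,-30,-28,-26,-27
r2: -27,-30,-30,-30,-33,-33,-33,-36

steps = 6; useful = 48; efficiency = 48/48 = 1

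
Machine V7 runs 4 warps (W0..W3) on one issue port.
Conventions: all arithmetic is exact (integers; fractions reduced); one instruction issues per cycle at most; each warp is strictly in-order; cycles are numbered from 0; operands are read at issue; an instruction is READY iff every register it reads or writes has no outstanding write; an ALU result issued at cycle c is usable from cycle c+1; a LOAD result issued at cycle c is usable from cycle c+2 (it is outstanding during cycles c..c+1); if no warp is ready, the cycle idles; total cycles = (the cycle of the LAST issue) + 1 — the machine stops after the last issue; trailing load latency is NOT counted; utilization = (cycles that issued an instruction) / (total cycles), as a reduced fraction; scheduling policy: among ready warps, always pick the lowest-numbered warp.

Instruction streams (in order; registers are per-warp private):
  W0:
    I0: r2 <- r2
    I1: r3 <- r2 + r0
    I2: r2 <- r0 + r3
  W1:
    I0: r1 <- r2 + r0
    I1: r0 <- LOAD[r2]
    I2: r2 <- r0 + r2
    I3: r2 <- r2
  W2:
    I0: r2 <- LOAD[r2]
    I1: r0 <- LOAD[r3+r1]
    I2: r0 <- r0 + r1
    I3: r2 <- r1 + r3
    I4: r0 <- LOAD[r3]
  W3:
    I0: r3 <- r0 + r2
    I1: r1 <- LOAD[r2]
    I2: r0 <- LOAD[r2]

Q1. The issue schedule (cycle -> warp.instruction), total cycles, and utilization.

cycle 0: W0.I0
cycle 1: W0.I1
cycle 2: W0.I2
cycle 3: W1.I0
cycle 4: W1.I1
cycle 5: W2.I0
cycle 6: W1.I2
cycle 7: W1.I3
cycle 8: W2.I1
cycle 9: W3.I0
cycle 10: W2.I2
cycle 11: W2.I3
cycle 12: W2.I4
cycle 13: W3.I1
cycle 14: W3.I2

Answer: 15 cycles, utilization 1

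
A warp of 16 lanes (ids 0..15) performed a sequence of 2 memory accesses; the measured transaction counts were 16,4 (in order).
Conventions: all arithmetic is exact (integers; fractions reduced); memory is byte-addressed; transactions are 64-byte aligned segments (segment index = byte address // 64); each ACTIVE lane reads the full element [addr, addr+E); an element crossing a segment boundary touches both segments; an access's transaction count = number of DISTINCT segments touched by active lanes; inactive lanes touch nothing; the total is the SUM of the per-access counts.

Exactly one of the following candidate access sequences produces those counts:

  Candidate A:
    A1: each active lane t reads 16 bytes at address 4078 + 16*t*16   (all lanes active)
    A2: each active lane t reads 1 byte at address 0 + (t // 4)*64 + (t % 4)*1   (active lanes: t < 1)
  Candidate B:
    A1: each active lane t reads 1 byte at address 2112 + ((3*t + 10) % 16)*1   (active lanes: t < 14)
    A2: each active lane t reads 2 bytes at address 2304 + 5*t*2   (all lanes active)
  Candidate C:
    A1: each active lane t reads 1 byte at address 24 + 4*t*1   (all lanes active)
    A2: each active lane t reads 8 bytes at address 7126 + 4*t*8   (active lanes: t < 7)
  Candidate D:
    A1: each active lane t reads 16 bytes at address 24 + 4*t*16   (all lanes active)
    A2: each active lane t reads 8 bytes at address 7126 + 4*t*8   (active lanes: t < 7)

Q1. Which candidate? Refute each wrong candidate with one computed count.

A: A2 gives 1 transaction, not 4
B: A1 gives 1 transaction, not 16
C: A1 gives 2 transactions, not 16
D: all counts match (16,4)

Answer: D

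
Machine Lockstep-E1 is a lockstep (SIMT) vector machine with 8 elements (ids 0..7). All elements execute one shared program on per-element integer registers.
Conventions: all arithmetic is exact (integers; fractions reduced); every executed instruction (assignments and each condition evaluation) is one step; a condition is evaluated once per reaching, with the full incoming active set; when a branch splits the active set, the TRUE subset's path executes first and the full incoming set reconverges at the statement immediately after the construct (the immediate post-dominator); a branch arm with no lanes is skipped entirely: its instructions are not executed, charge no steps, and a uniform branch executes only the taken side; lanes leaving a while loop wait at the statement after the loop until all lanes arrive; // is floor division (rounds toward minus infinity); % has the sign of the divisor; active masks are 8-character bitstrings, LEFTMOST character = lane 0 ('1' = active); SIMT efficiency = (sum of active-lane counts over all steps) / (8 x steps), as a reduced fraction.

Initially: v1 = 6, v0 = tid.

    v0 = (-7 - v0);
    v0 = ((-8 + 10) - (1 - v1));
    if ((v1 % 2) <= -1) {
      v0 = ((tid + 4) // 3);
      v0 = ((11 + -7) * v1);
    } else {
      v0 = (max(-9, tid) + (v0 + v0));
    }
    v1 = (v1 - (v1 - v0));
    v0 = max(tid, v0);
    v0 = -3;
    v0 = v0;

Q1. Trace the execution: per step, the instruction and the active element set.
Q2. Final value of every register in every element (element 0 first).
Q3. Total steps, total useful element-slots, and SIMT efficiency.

step 0: v0 <- (-7 - v0)              11111111
step 1: v0 <- ((-8 + 10) - (1 - v1)) 11111111
step 2: eval ((v1 % 2) <= -1)        11111111
step 3: v0 <- (max(-9, tid) + (v0 + v0)) 11111111
step 4: v1 <- (v1 - (v1 - v0))       11111111
step 5: v0 <- max(tid, v0)           11111111
step 6: v0 <- -3                     11111111
step 7: v0 <- v0                     11111111

Answer: 8 steps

v1: 14,15,16,17,18,19,20,21
v0: -3,-3,-3,-3,-3,-3,-3,-3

steps = 8; useful = 64; efficiency = 64/64 = 1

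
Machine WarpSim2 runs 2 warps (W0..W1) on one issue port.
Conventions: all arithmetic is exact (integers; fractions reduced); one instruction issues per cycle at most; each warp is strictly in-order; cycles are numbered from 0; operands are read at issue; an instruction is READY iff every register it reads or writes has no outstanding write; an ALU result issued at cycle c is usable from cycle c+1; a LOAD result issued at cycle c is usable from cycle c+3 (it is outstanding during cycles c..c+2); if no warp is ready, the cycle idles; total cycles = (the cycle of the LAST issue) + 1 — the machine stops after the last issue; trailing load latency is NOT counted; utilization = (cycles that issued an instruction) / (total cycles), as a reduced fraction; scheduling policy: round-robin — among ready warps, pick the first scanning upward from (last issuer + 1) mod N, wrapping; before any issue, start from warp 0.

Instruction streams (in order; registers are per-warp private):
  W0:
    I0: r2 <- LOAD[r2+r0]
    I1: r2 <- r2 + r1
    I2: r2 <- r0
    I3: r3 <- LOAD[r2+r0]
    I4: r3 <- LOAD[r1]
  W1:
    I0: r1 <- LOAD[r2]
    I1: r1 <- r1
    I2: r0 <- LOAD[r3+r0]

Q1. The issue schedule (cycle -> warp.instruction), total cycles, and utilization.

cycle 0: W0.I0
cycle 1: W1.I0
cycle 2: idle
cycle 3: W0.I1
cycle 4: W1.I1
cycle 5: W0.I2
cycle 6: W1.I2
cycle 7: W0.I3
cycle 8: idle
cycle 9: idle
cycle 10: W0.I4

Answer: 11 cycles, utilization 8/11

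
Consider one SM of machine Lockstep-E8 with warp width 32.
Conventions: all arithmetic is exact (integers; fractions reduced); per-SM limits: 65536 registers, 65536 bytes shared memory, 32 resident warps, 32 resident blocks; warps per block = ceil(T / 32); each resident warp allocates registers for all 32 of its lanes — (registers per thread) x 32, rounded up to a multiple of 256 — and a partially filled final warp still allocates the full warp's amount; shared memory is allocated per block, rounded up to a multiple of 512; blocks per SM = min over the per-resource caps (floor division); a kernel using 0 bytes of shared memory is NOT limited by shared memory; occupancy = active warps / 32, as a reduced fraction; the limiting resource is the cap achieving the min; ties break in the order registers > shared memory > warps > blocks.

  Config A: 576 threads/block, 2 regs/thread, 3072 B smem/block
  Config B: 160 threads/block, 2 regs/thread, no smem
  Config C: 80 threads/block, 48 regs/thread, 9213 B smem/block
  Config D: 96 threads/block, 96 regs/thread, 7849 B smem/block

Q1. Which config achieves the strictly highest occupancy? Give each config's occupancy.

occupancies: A 9/16, B 15/16, C 21/32, D 21/32

Answer: B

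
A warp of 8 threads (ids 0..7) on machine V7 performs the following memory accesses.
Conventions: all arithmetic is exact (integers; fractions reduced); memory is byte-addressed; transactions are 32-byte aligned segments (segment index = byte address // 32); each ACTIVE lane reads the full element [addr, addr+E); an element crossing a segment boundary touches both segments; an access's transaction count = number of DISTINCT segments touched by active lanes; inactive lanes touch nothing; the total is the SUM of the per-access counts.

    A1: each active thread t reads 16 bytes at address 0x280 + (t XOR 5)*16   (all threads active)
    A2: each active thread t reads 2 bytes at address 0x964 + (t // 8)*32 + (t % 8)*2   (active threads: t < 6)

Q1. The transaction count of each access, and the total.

A1: 4 transactions
A2: 1 transaction

Answer: 4,1; total 5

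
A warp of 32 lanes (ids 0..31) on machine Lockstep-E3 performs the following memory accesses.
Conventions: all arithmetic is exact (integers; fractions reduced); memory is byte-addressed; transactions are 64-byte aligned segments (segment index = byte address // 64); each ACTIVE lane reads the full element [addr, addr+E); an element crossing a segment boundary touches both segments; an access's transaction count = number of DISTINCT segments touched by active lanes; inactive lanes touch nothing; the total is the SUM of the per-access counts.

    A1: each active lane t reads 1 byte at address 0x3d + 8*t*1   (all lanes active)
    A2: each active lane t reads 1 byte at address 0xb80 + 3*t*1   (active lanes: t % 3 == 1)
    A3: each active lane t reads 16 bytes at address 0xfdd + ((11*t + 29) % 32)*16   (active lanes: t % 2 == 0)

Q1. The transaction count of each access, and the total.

A1: 5 transactions
A2: 2 transactions
A3: 9 transactions

Answer: 5,2,9; total 16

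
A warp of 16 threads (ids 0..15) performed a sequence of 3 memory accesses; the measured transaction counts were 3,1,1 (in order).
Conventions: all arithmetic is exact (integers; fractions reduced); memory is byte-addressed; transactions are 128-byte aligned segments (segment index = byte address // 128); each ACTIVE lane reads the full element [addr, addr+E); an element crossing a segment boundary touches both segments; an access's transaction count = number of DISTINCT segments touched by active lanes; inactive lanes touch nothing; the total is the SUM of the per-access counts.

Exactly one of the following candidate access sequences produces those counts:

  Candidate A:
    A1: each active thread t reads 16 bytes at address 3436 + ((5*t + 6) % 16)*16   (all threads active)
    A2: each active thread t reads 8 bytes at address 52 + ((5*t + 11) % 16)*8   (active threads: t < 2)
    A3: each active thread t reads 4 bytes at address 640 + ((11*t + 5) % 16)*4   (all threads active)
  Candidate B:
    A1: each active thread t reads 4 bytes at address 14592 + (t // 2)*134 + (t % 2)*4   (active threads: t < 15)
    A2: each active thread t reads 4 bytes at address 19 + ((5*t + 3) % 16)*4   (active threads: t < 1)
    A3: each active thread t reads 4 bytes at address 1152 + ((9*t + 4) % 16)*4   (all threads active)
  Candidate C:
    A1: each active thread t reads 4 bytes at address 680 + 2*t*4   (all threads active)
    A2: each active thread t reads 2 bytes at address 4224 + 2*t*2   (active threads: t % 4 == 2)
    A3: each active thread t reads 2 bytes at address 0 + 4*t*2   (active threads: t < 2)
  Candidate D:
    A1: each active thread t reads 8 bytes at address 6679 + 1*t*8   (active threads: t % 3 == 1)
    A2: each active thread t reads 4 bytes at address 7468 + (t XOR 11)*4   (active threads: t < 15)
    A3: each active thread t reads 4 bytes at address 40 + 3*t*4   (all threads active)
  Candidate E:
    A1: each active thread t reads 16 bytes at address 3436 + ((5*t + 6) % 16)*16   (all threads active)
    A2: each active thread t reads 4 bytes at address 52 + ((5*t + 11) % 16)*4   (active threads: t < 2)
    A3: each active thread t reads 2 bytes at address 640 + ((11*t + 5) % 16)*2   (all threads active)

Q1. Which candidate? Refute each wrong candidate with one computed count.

A: A2 gives 2 transactions, not 1
B: A1 gives 8 transactions, not 3
C: A1 gives 2 transactions, not 3
D: A1 gives 2 transactions, not 3
E: all counts match (3,1,1)

Answer: E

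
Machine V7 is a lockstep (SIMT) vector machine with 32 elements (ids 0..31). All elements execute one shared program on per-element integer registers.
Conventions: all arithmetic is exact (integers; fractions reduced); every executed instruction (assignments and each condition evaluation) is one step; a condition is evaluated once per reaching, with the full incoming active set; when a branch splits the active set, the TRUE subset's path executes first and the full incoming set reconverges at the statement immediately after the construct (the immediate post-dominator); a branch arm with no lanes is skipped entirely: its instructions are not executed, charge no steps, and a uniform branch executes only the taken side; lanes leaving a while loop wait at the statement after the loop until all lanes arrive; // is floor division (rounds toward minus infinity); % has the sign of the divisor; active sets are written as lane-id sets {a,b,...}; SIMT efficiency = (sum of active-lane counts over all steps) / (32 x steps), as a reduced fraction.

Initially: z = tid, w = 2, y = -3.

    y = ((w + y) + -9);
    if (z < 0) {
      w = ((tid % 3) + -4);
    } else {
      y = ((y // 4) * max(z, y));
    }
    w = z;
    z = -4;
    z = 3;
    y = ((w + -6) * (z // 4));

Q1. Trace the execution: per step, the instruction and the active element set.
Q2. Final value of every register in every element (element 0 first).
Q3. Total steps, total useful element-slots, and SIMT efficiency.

step 0: y <- ((w + y) + -9)          {0,1,2,3,4,5,6,7,8,9,10,11,12,13,14,15,16,17,18,19,20,21,22,23,24,25,26,27,28,29,30,31}
step 1: eval (z < 0)                 {0,1,2,3,4,5,6,7,8,9,10,11,12,13,14,15,16,17,18,19,20,21,22,23,24,25,26,27,28,29,30,31}
step 2: y <- ((y // 4) * max(z, y))  {0,1,2,3,4,5,6,7,8,9,10,11,12,13,14,15,16,17,18,19,20,21,22,23,24,25,26,27,28,29,30,31}
step 3: w <- z                       {0,1,2,3,4,5,6,7,8,9,10,11,12,13,14,15,16,17,18,19,20,21,22,23,24,25,26,27,28,29,30,31}
step 4: z <- -4                      {0,1,2,3,4,5,6,7,8,9,10,11,12,13,14,15,16,17,18,19,20,21,22,23,24,25,26,27,28,29,30,31}
step 5: z <- 3                       {0,1,2,3,4,5,6,7,8,9,10,11,12,13,14,15,16,17,18,19,20,21,22,23,24,25,26,27,28,29,30,31}
step 6: y <- ((w + -6) * (z // 4))   {0,1,2,3,4,5,6,7,8,9,10,11,12,13,14,15,16,17,18,19,20,21,22,23,24,25,26,27,28,29,30,31}

Answer: 7 steps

z: 3,3,3,3,3,3,3,3,3,3,3,3,3,3,3,3,3,3,3,3,3,3,3,3,3,3,3,3,3,3,3,3
w: 0,1,2,3,4,5,6,7,8,9,10,11,12,13,14,15,16,17,18,19,20,21,22,23,24,25,26,27,28,29,30,31
y: 0,0,0,0,0,0,0,0,0,0,0,0,0,0,0,0,0,0,0,0,0,0,0,0,0,0,0,0,0,0,0,0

steps = 7; useful = 224; efficiency = 224/224 = 1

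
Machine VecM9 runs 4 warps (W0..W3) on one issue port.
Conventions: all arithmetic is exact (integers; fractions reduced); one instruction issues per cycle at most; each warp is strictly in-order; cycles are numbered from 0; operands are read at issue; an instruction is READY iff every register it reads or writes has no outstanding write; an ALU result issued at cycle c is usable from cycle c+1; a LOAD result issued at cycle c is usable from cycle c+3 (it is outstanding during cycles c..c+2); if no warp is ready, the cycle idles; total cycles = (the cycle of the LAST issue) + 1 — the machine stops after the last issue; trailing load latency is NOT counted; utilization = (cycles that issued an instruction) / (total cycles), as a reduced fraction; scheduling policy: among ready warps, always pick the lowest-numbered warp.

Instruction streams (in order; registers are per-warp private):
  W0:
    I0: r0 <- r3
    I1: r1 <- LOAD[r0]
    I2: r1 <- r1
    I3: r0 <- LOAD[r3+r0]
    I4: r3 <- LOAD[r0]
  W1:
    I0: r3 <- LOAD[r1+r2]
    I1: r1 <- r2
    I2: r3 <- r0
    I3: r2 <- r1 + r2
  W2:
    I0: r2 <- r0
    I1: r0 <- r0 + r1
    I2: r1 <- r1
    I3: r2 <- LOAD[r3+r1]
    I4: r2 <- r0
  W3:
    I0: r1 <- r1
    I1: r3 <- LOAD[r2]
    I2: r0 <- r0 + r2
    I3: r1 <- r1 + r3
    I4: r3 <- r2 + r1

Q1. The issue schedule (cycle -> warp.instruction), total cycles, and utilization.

cycle 0: W0.I0
cycle 1: W0.I1
cycle 2: W1.I0
cycle 3: W1.I1
cycle 4: W0.I2
cycle 5: W0.I3
cycle 6: W1.I2
cycle 7: W1.I3
cycle 8: W0.I4
cycle 9: W2.I0
cycle 10: W2.I1
cycle 11: W2.I2
cycle 12: W2.I3
cycle 13: W3.I0
cycle 14: W3.I1
cycle 15: W2.I4
cycle 16: W3.I2
cycle 17: W3.I3
cycle 18: W3.I4

Answer: 19 cycles, utilization 1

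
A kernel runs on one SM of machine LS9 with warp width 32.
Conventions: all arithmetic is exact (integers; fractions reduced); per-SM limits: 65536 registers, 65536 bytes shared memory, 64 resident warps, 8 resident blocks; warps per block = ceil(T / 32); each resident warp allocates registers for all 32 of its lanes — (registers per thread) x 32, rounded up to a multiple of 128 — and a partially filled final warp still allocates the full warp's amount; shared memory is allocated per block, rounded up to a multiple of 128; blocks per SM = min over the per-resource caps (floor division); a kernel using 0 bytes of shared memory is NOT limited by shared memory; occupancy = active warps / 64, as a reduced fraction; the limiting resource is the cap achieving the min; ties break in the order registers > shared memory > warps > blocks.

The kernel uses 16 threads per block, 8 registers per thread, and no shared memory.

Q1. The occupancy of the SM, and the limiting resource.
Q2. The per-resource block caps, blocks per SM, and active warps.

Answer: occupancy 1/8, limited by blocks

registers: 256 blocks
shared memory: no limit (kernel uses none)
warps: 64 blocks
blocks: 8 blocks

Answer: 8 blocks, 8 active warps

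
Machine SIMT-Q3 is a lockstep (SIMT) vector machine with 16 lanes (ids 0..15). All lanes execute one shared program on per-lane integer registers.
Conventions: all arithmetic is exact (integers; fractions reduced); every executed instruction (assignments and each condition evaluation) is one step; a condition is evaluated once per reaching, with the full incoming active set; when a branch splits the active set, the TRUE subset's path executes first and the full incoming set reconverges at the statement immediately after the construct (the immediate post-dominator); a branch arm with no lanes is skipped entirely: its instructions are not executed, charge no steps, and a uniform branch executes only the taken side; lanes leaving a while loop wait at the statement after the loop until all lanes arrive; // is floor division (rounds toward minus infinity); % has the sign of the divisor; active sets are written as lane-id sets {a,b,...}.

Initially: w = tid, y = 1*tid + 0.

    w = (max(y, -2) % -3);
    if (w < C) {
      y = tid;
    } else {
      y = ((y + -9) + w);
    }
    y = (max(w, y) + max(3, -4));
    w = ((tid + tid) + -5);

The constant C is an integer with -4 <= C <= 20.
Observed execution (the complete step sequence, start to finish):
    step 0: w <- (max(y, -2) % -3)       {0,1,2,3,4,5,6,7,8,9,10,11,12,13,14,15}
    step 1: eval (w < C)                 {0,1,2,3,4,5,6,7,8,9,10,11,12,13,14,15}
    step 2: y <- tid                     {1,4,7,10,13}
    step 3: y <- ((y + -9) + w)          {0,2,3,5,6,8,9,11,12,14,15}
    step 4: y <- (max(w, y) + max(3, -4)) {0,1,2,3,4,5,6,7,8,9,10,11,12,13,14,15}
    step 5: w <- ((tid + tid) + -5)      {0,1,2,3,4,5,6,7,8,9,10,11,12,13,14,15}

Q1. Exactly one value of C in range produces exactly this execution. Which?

Answer: C = -1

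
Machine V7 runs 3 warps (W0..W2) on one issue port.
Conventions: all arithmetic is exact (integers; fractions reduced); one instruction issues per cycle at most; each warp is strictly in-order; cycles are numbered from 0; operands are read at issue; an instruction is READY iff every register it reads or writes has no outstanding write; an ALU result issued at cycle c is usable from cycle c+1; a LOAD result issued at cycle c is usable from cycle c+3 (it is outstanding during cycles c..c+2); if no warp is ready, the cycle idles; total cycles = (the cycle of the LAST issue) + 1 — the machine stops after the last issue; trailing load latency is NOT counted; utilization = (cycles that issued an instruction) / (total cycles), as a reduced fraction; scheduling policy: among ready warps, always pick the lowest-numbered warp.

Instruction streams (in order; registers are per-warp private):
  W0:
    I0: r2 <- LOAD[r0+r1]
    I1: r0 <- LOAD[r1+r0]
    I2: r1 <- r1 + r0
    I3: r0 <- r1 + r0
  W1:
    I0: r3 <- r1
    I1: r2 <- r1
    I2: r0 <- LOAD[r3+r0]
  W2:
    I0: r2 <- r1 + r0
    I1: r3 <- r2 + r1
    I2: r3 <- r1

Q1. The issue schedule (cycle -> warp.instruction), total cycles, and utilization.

cycle 0: W0.I0
cycle 1: W0.I1
cycle 2: W1.I0
cycle 3: W1.I1
cycle 4: W0.I2
cycle 5: W0.I3
cycle 6: W1.I2
cycle 7: W2.I0
cycle 8: W2.I1
cycle 9: W2.I2

Answer: 10 cycles, utilization 1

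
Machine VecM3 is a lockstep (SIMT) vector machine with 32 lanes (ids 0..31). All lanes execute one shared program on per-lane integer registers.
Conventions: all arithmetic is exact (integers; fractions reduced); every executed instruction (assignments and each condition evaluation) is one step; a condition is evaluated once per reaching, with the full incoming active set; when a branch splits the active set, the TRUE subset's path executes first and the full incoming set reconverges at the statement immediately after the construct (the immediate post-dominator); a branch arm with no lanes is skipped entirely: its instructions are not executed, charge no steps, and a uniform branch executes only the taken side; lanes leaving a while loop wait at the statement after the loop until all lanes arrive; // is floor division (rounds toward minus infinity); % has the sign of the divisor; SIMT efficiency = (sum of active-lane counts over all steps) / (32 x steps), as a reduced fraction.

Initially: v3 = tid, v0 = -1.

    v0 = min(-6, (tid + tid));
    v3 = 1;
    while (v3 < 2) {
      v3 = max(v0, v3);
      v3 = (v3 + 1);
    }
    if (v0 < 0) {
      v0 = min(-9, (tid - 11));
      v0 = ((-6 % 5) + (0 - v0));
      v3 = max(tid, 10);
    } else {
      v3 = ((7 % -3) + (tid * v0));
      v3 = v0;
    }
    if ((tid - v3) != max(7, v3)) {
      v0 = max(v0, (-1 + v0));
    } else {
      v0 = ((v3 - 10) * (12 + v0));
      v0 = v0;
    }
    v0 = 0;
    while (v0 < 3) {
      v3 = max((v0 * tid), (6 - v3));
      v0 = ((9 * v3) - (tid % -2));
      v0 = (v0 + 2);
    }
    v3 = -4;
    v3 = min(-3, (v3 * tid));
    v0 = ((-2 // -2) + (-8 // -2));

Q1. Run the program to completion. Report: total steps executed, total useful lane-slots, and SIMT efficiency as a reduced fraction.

Answer: 25 steps, 736 useful, 23/25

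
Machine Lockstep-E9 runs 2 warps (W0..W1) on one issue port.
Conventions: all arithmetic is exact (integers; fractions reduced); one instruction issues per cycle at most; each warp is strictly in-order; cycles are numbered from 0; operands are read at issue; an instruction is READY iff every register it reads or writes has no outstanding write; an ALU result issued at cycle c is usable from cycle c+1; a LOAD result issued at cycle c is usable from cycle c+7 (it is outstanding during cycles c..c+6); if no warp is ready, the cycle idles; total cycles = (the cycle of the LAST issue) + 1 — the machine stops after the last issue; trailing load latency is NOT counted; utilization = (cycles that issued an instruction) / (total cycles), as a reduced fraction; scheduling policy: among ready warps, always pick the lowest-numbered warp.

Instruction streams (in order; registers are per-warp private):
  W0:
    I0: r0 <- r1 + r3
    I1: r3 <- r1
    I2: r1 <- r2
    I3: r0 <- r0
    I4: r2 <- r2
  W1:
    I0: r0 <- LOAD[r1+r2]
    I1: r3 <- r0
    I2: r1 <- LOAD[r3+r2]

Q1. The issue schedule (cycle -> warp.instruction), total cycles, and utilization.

cycle 0: W0.I0
cycle 1: W0.I1
cycle 2: W0.I2
cycle 3: W0.I3
cycle 4: W0.I4
cycle 5: W1.I0
cycle 6: idle
cycle 7: idle
cycle 8: idle
cycle 9: idle
cycle 10: idle
cycle 11: idle
cycle 12: W1.I1
cycle 13: W1.I2

Answer: 14 cycles, utilization 4/7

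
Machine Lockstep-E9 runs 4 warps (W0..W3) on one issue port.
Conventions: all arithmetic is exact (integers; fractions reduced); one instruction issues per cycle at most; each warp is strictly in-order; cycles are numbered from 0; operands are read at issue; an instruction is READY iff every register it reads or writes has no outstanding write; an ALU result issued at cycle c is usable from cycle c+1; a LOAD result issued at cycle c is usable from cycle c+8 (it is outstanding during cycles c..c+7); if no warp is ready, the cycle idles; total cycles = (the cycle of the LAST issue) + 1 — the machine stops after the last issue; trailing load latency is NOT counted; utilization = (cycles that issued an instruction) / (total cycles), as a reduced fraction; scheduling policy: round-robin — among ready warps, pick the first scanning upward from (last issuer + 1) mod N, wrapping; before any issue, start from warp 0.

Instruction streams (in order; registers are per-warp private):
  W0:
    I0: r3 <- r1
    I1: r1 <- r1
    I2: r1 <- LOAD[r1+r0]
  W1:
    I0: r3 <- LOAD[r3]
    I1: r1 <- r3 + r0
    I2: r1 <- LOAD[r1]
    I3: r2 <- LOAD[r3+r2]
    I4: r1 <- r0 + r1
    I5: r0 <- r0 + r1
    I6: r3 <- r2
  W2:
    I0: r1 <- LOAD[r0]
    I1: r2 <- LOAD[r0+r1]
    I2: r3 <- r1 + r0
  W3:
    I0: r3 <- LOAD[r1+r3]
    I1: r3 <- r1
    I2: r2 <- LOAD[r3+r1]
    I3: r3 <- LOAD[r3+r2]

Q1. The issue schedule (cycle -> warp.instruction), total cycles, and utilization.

cycle 0: W0.I0
cycle 1: W1.I0
cycle 2: W2.I0
cycle 3: W3.I0
cycle 4: W0.I1
cycle 5: W0.I2
cycle 6: idle
cycle 7: idle
cycle 8: idle
cycle 9: W1.I1
cycle 10: W2.I1
cycle 11: W3.I1
cycle 12: W1.I2
cycle 13: W2.I2
cycle 14: W3.I2
cycle 15: W1.I3
cycle 16: idle
cycle 17: idle
cycle 18: idle
cycle 19: idle
cycle 20: W1.I4
cycle 21: W1.I5
cycle 22: W3.I3
cycle 23: W1.I6

Answer: 24 cycles, utilization 17/24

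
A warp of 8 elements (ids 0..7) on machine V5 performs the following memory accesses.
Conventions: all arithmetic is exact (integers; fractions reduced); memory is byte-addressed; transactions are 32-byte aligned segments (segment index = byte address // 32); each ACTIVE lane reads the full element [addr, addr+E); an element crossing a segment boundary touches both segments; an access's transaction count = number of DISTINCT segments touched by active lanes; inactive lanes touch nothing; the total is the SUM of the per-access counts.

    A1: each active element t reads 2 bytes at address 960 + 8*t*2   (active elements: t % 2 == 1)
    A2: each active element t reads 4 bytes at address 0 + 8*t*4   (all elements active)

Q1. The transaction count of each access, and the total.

A1: 4 transactions
A2: 8 transactions

Answer: 4,8; total 12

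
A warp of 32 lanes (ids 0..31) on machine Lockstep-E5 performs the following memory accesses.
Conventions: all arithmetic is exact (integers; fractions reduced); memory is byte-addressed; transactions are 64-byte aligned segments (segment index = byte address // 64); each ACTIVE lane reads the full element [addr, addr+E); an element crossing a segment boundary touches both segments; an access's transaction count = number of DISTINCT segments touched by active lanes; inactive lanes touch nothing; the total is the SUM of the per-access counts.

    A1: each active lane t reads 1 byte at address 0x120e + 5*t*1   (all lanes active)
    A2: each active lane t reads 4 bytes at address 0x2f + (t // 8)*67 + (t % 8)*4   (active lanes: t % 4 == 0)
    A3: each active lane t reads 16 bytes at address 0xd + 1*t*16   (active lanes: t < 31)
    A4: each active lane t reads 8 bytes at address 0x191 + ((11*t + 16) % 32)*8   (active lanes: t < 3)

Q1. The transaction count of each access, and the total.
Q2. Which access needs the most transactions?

A1: 3 transactions
A2: 5 transactions
A3: 8 transactions
A4: 3 transactions

Answer: 3,5,8,3; total 19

Answer: A3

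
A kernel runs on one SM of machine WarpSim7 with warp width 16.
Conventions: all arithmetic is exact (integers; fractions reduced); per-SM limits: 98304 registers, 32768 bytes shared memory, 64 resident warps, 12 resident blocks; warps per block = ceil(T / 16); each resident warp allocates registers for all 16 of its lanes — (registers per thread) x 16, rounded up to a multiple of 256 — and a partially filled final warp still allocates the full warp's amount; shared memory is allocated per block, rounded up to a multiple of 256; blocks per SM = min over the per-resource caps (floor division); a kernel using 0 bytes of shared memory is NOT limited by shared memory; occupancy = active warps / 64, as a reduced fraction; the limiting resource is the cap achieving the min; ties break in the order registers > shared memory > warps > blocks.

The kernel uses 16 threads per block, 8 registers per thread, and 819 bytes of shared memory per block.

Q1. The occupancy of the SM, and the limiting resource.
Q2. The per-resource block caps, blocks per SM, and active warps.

Answer: occupancy 3/16, limited by blocks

registers: 384 blocks
shared memory: 32 blocks
warps: 64 blocks
blocks: 12 blocks

Answer: 12 blocks, 12 active warps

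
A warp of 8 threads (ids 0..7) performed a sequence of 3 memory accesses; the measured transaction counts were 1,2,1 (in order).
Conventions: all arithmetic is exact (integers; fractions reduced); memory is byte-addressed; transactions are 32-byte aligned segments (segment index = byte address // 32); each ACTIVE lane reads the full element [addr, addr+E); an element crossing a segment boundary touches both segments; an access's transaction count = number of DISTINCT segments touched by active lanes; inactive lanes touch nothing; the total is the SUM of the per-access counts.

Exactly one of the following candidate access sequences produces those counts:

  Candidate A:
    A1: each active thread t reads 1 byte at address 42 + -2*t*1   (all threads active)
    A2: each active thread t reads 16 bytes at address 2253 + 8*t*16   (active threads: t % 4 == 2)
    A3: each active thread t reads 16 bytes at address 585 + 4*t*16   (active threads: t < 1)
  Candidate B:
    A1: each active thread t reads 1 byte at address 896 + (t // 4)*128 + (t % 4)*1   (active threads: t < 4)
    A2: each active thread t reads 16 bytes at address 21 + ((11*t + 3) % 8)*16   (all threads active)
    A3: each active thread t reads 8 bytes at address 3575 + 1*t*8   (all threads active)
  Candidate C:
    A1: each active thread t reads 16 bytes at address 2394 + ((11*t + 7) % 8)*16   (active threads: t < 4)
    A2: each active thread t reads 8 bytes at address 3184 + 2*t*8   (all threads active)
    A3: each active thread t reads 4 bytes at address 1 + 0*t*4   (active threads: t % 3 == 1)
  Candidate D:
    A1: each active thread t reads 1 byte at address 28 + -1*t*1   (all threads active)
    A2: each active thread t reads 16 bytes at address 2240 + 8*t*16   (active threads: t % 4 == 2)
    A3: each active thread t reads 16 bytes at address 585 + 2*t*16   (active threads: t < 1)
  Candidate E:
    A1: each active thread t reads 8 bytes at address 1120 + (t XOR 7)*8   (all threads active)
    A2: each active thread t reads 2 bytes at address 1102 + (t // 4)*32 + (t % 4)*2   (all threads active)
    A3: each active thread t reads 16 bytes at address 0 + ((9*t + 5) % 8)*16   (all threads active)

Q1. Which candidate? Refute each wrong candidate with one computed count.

A: A1 gives 2 transactions, not 1
B: A2 gives 5 transactions, not 2
C: A1 gives 5 transactions, not 1
E: A1 gives 2 transactions, not 1
D: all counts match (1,2,1)

Answer: D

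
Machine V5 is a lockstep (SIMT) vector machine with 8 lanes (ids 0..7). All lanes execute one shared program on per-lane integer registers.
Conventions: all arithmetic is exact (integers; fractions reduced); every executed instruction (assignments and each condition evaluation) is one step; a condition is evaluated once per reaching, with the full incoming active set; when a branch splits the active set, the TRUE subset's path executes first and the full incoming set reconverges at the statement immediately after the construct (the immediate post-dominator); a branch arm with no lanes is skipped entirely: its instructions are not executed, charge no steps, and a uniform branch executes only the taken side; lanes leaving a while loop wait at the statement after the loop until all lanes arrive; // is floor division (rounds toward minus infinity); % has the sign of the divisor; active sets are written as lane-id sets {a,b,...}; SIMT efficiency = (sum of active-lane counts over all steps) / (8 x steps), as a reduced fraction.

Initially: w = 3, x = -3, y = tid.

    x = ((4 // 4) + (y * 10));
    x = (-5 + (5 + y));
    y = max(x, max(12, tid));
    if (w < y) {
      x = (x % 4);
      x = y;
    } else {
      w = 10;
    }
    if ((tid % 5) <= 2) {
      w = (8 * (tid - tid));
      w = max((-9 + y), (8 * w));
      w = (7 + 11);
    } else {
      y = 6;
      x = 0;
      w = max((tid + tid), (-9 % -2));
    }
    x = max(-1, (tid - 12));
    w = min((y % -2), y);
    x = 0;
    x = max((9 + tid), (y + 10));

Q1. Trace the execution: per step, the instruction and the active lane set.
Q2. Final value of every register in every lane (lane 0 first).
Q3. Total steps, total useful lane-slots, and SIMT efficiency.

step 0: x <- ((4 // 4) + (y * 10))   {0,1,2,3,4,5,6,7}
step 1: x <- (-5 + (5 + y))          {0,1,2,3,4,5,6,7}
step 2: y <- max(x, max(12, tid))    {0,1,2,3,4,5,6,7}
step 3: eval (w < y)                 {0,1,2,3,4,5,6,7}
step 4: x <- (x % 4)                 {0,1,2,3,4,5,6,7}
step 5: x <- y                       {0,1,2,3,4,5,6,7}
step 6: eval ((tid % 5) <= 2)        {0,1,2,3,4,5,6,7}
step 7: w <- (8 * (tid - tid))       {0,1,2,5,6,7}
step 8: w <- max((-9 + y), (8 * w))  {0,1,2,5,6,7}
step 9: w <- (7 + 11)                {0,1,2,5,6,7}
step 10: y <- 6                       {3,4}
step 11: x <- 0                       {3,4}
step 12: w <- max((tid + tid), (-9 % -2)) {3,4}
step 13: x <- max(-1, (tid - 12))     {0,1,2,3,4,5,6,7}
step 14: w <- min((y % -2), y)        {0,1,2,3,4,5,6,7}
step 15: x <- 0                       {0,1,2,3,4,5,6,7}
step 16: x <- max((9 + tid), (y + 10)) {0,1,2,3,4,5,6,7}

Answer: 17 steps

w: 0,0,0,0,0,0,0,0
x: 22,22,22,16,16,22,22,22
y: 12,12,12,6,6,12,12,12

steps = 17; useful = 112; efficiency = 112/136 = 14/17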